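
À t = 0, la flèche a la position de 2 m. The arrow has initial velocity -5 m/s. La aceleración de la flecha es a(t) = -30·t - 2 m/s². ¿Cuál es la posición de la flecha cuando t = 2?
Necesitamos integrar nuestra ecuación de la aceleración a(t) = -30·t - 2 2 veces. La antiderivada de la aceleración, con v(0) = -5, da la velocidad: v(t) = -15·t^2 - 2·t - 5. La antiderivada de la velocidad, con x(0) = 2, da la posición: x(t) = -5·t^3 - t^2 - 5·t + 2. Usando x(t) = -5·t^3 - t^2 - 5·t + 2 y sustituyendo t = 2, encontramos x = -52.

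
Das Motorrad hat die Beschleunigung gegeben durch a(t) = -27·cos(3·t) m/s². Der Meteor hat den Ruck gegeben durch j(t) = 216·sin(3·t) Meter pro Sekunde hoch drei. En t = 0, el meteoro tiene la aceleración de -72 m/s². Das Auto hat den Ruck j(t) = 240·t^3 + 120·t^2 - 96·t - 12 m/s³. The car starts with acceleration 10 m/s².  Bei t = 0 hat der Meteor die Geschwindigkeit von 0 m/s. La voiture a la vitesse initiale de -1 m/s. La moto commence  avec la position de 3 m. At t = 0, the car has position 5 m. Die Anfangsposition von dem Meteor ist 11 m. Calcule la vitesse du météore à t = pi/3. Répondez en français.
Nous devons trouver l'intégrale de notre équation du jerk j(t) = 216·sin(3·t) 2 fois. La primitive du jerk, avec a(0) = -72, donne l'accélération: a(t) = -72·cos(3·t). En prenant ∫a(t)dt et en appliquant v(0) = 0, nous trouvons v(t) = -24·sin(3·t). En utilisant v(t) = -24·sin(3·t) et en substituant t = pi/3, nous trouvons v = 0.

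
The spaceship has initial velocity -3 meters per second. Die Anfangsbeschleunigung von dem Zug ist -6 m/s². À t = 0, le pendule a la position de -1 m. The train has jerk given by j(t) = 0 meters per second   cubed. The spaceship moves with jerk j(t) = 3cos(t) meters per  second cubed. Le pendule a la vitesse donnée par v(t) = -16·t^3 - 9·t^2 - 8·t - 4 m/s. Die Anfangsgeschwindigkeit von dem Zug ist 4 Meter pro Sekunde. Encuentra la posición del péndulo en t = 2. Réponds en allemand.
Um dies zu lösen, müssen wir 1 Stammfunktion unserer Gleichung für die Geschwindigkeit v(t) = -16·t^3 - 9·t^2 - 8·t - 4 finden. Mit ∫v(t)dt und Anwendung von x(0) = -1, finden wir x(t) = -4·t^4 - 3·t^3 - 4·t^2 - 4·t - 1. Aus der Gleichung für die Position x(t) = -4·t^4 - 3·t^3 - 4·t^2 - 4·t - 1, setzen wir t = 2 ein und erhalten x = -113.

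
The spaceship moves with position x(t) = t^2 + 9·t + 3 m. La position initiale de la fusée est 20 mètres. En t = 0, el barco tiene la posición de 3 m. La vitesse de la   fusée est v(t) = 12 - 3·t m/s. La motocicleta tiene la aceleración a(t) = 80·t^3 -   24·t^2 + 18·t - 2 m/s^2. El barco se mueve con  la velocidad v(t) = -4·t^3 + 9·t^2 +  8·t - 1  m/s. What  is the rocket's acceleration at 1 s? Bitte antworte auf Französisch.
Nous devons dériver notre équation de la vitesse v(t) = 12 - 3·t 1 fois. En prenant d/dt de v(t), nous trouvons a(t) = -3. De l'équation de l'accélération a(t) = -3, nous substituons t = 1 pour obtenir a = -3.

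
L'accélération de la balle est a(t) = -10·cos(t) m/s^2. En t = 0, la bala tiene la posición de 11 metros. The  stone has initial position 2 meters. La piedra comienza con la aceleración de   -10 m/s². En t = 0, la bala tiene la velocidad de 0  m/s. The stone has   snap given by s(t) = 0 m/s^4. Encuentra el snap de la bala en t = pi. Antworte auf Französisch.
Nous devons dériver notre équation de l'accélération a(t) = -10·cos(t) 2 fois. En dérivant l'accélération, nous obtenons le jerk: j(t) = 10·sin(t). En dérivant le jerk, nous obtenons le snap: s(t) = 10·cos(t). De l'équation du snap s(t) = 10·cos(t), nous substituons t = pi pour obtenir s = -10.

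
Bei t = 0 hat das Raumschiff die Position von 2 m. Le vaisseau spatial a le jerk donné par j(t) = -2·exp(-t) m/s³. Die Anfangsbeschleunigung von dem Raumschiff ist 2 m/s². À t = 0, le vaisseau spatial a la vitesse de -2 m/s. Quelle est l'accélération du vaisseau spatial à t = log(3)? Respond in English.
We need to integrate our jerk equation j(t) = -2·exp(-t) 1 time. Finding the integral of j(t) and using a(0) = 2: a(t) = 2·exp(-t). We have acceleration a(t) = 2·exp(-t). Substituting t = log(3): a(log(3)) = 2/3.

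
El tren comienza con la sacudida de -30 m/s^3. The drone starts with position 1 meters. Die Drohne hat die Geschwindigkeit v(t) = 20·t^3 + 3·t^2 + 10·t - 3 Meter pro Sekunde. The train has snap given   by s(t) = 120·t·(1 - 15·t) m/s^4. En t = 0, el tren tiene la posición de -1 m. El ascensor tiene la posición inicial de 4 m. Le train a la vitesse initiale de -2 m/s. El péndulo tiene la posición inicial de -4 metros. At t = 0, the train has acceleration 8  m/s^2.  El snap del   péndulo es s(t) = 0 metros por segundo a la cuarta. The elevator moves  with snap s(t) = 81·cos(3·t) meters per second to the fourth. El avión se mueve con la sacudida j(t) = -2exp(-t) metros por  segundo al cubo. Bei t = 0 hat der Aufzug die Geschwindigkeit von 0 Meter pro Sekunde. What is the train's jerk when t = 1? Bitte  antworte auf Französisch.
En partant du snap s(t) = 120·t·(1 - 15·t), nous prenons 1 intégrale. En intégrant le snap et en utilisant la condition initiale j(0) = -30, nous obtenons j(t) = -600·t^3 + 60·t^2 - 30. En utilisant j(t) = -600·t^3 + 60·t^2 - 30 et en substituant t = 1, nous trouvons j = -570.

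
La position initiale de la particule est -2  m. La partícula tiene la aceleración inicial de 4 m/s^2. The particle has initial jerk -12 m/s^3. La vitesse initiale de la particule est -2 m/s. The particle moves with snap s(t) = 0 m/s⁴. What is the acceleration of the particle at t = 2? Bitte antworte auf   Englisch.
To find the answer, we compute 2 integrals of s(t) = 0. Finding the antiderivative of s(t) and using j(0) = -12: j(t) = -12. Integrating jerk and using the initial condition a(0) = 4, we get a(t) = 4 - 12·t. From the given acceleration equation a(t) = 4 - 12·t, we substitute t = 2 to get a = -20.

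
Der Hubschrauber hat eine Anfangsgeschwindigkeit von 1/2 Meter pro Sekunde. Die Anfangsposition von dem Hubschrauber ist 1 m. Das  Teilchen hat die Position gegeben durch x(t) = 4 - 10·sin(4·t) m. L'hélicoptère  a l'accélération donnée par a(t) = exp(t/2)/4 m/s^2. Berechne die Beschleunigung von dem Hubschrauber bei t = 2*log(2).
Aus der Gleichung für die Beschleunigung a(t) = exp(t/2)/4, setzen wir t = 2*log(2) ein und erhalten a = 1/2.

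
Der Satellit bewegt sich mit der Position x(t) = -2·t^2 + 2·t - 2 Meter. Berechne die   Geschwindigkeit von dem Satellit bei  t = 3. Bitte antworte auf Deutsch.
Um dies zu lösen, müssen wir 1 Ableitung unserer Gleichung für die Position x(t) = -2·t^2 + 2·t - 2 nehmen. Durch Ableiten von der Position erhalten wir die Geschwindigkeit: v(t) = 2 - 4·t. Aus der Gleichung für die Geschwindigkeit v(t) = 2 - 4·t, setzen wir t = 3 ein und erhalten v = -10.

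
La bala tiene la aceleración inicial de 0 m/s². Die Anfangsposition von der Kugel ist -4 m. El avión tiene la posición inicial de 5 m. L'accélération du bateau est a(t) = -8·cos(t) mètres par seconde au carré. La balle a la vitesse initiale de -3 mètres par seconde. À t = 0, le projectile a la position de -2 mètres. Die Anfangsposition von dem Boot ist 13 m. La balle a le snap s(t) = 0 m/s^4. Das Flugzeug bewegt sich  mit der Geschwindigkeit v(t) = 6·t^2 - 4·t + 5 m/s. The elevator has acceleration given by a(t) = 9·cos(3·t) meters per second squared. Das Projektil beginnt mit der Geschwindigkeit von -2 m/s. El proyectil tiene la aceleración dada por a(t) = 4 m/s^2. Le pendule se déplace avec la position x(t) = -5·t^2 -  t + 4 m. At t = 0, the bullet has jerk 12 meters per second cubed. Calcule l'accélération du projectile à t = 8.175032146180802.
Nous avons l'accélération a(t) = 4. En substituant t = 8.175032146180802: a(8.175032146180802) = 4.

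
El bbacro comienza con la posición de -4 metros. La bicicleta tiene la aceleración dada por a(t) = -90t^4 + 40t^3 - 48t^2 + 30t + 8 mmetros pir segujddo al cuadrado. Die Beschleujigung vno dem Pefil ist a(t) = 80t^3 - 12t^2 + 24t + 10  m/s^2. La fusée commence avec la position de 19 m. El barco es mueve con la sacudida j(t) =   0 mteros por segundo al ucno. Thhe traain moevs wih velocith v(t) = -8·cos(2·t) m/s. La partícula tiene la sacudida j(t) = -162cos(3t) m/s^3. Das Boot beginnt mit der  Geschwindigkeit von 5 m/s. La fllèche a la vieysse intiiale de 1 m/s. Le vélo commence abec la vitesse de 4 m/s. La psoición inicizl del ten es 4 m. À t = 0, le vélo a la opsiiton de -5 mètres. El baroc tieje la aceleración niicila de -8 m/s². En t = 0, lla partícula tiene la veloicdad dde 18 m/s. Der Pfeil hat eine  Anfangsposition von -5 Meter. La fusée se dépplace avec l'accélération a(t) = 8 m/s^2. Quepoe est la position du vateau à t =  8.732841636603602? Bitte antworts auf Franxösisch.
En partant du jerk j(t) = 0, nous prenons 3 intégrales. L'intégrale du jerk, avec a(0) = -8, donne l'accélération: a(t) = -8. En intégrant l'accélération et en utilisant la condition initiale v(0) = 5, nous obtenons v(t) = 5 - 8·t. En prenant ∫v(t)dt et en appliquant x(0) = -4, nous trouvons x(t) = -4·t^2 + 5·t - 4. En utilisant x(t) = -4·t^2 + 5·t - 4 et en substituant t = 8.732841636603602, nous trouvons x = -265.385884016972.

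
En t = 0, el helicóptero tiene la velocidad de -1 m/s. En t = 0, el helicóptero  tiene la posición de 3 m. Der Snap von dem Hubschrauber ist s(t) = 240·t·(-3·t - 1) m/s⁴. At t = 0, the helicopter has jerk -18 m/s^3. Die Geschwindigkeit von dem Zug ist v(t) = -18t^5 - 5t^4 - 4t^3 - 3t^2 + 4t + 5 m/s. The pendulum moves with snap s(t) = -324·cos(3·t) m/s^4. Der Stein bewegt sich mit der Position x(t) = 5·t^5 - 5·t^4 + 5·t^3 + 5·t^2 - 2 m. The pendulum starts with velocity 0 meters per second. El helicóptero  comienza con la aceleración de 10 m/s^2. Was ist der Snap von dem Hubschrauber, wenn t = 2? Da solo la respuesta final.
Der Snap bei t = 2 ist s = -3360.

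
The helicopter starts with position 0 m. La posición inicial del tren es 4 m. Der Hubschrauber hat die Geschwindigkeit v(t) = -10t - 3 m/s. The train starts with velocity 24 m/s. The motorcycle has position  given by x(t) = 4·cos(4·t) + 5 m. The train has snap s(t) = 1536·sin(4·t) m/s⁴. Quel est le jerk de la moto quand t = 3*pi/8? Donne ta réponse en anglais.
Starting from position x(t) = 4·cos(4·t) + 5, we take 3 derivatives. Taking d/dt of x(t), we find v(t) = -16·sin(4·t). Differentiating velocity, we get acceleration: a(t) = -64·cos(4·t). Differentiating acceleration, we get jerk: j(t) = 256·sin(4·t). We have jerk j(t) = 256·sin(4·t). Substituting t = 3*pi/8: j(3*pi/8) = -256.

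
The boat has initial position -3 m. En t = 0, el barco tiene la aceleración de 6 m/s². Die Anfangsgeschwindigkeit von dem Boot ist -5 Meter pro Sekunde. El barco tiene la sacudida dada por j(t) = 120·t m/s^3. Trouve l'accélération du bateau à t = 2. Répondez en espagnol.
Partiendo de la sacudida j(t) = 120·t, tomamos 1 antiderivada. La integral de la sacudida es la aceleración. Usando a(0) = 6, obtenemos a(t) = 60·t^2 + 6. Tenemos la aceleración a(t) = 60·t^2 + 6. Sustituyendo t = 2: a(2) = 246.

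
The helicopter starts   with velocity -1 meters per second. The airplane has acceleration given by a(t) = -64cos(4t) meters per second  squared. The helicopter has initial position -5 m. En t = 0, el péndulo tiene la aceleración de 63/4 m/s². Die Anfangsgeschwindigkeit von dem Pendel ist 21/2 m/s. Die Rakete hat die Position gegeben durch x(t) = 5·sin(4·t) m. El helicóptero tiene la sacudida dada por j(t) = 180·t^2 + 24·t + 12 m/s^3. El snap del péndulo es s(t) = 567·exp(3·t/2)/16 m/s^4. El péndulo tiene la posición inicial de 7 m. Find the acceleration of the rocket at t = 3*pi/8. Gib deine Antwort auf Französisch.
En partant de la position x(t) = 5·sin(4·t), nous prenons 2 dérivées. La dérivée de la position donne la vitesse: v(t) = 20·cos(4·t). La dérivée de la vitesse donne l'accélération: a(t) = -80·sin(4·t). Nous avons l'accélération a(t) = -80·sin(4·t). En substituant t = 3*pi/8: a(3*pi/8) = 80.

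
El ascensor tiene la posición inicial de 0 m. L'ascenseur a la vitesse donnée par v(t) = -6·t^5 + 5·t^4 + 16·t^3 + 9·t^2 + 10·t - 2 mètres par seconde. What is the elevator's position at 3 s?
We need to integrate our velocity equation v(t) = -6·t^5 + 5·t^4 + 16·t^3 + 9·t^2 + 10·t - 2 1 time. The integral of velocity is position. Using x(0) = 0, we get x(t) = -t^6 + t^5 + 4·t^4 + 3·t^3 + 5·t^2 - 2·t. We have position x(t) = -t^6 + t^5 + 4·t^4 + 3·t^3 + 5·t^2 - 2·t. Substituting t = 3: x(3) = -42.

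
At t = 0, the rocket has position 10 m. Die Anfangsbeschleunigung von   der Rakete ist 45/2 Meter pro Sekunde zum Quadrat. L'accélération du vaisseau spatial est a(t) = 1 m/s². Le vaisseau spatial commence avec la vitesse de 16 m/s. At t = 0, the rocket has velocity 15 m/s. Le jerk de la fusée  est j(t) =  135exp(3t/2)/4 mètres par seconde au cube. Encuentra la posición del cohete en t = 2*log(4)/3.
Para resolver esto, necesitamos tomar 3 integrales de nuestra ecuación de la sacudida j(t) = 135·exp(3·t/2)/4. La integral de la sacudida es la aceleración. Usando a(0) = 45/2, obtenemos a(t) = 45·exp(3·t/2)/2. Tomando ∫a(t)dt y aplicando v(0) = 15, encontramos v(t) = 15·exp(3·t/2). Integrando la velocidad y usando la condición inicial x(0) = 10, obtenemos x(t) = 10·exp(3·t/2). Tenemos la posición x(t) = 10·exp(3·t/2). Sustituyendo t = 2*log(4)/3: x(2*log(4)/3) = 40.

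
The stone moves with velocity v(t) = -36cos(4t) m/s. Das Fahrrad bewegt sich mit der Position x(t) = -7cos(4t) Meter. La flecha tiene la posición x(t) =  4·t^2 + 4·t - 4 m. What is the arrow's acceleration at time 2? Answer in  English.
To solve this, we need to take 2 derivatives of our position equation x(t) = 4·t^2 + 4·t - 4. Differentiating position, we get velocity: v(t) = 8·t + 4. The derivative of velocity gives acceleration: a(t) = 8. From the given acceleration equation a(t) = 8, we substitute t = 2 to get a = 8.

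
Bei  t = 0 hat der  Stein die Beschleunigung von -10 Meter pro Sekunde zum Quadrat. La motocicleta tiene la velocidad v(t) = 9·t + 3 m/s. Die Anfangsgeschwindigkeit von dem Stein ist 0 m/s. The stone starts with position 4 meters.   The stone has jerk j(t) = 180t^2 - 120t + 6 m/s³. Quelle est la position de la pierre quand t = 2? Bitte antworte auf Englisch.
Starting from jerk j(t) = 180·t^2 - 120·t + 6, we take 3 antiderivatives. The antiderivative of jerk, with a(0) = -10, gives acceleration: a(t) = 60·t^3 - 60·t^2 + 6·t - 10. The integral of acceleration is velocity. Using v(0) = 0, we get v(t) = t·(15·t^3 - 20·t^2 + 3·t - 10). Integrating velocity and using the initial condition x(0) = 4, we get x(t) = 3·t^5 - 5·t^4 + t^3 - 5·t^2 + 4. Using x(t) = 3·t^5 - 5·t^4 + t^3 - 5·t^2 + 4 and substituting t = 2, we find x = 8.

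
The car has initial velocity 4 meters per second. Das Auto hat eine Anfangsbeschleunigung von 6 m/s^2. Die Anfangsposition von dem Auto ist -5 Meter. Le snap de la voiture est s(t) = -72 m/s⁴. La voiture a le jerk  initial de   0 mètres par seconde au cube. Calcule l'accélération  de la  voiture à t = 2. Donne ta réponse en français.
Pour résoudre ceci, nous devons prendre 2 primitives de notre équation du snap s(t) = -72. La primitive du snap est le jerk. En utilisant j(0) = 0, nous obtenons j(t) = -72·t. En prenant ∫j(t)dt et en appliquant a(0) = 6, nous trouvons a(t) = 6 - 36·t^2. De l'équation de l'accélération a(t) = 6 - 36·t^2, nous substituons t = 2 pour obtenir a = -138.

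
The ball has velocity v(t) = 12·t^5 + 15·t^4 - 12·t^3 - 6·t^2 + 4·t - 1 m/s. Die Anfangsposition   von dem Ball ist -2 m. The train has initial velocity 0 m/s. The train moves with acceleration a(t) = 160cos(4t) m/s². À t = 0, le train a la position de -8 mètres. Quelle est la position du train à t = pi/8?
Pour résoudre ceci, nous devons prendre 2 intégrales de notre équation de l'accélération a(t) = 160·cos(4·t). La primitive de l'accélération est la vitesse. En utilisant v(0) = 0, nous obtenons v(t) = 40·sin(4·t). En prenant ∫v(t)dt et en appliquant x(0) = -8, nous trouvons x(t) = 2 - 10·cos(4·t). En utilisant x(t) = 2 - 10·cos(4·t) et en substituant t = pi/8, nous trouvons x = 2.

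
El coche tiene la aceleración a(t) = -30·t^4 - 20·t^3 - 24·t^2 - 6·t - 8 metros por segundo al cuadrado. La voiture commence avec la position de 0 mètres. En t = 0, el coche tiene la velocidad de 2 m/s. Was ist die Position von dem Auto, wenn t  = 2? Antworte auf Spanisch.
Partiendo de la aceleración a(t) = -30·t^4 - 20·t^3 - 24·t^2 - 6·t - 8, tomamos 2 antiderivadas. Tomando ∫a(t)dt y aplicando v(0) = 2, encontramos v(t) = -6·t^5 - 5·t^4 - 8·t^3 - 3·t^2 - 8·t + 2. La integral de la velocidad, con x(0) = 0, da la posición: x(t) = -t^6 - t^5 - 2·t^4 - t^3 - 4·t^2 + 2·t. De la ecuación de la posición x(t) = -t^6 - t^5 - 2·t^4 - t^3 - 4·t^2 + 2·t, sustituimos t = 2 para obtener x = -148.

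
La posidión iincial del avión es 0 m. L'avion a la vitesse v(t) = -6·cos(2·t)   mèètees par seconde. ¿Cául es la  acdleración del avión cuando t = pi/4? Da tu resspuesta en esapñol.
Debemos derivar nuestra ecuación de la velocidad v(t) = -6·cos(2·t) 1 vez. La derivada de la velocidad da la aceleración: a(t) = 12·sin(2·t). Usando a(t) = 12·sin(2·t) y sustituyendo t = pi/4, encontramos a = 12.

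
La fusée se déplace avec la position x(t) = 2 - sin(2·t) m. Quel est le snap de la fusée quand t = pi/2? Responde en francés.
En partant de la position x(t) = 2 - sin(2·t), nous prenons 4 dérivées. La dérivée de la position donne la vitesse: v(t) = -2·cos(2·t). La dérivée de la vitesse donne l'accélération: a(t) = 4·sin(2·t). En prenant d/dt de a(t), nous trouvons j(t) = 8·cos(2·t). En dérivant le jerk, nous obtenons le snap: s(t) = -16·sin(2·t). En utilisant s(t) = -16·sin(2·t) et en substituant t = pi/2, nous trouvons s = 0.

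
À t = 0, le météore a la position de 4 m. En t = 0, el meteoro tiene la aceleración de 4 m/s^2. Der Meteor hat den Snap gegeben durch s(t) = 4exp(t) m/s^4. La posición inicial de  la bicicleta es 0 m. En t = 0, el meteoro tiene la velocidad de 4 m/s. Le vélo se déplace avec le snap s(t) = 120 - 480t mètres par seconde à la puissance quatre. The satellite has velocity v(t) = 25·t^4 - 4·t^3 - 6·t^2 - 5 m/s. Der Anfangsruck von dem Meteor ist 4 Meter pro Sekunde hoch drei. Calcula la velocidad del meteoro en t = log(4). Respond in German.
Um dies zu lösen, müssen wir 3 Integrale unserer Gleichung für den Snap s(t) = 4·exp(t) finden. Das Integral von dem Snap, mit j(0) = 4, ergibt den Ruck: j(t) = 4·exp(t). Die Stammfunktion von dem Ruck, mit a(0) = 4, ergibt die Beschleunigung: a(t) = 4·exp(t). Mit ∫a(t)dt und Anwendung von v(0) = 4, finden wir v(t) = 4·exp(t). Aus der Gleichung für die Geschwindigkeit v(t) = 4·exp(t), setzen wir t = log(4) ein und erhalten v = 16.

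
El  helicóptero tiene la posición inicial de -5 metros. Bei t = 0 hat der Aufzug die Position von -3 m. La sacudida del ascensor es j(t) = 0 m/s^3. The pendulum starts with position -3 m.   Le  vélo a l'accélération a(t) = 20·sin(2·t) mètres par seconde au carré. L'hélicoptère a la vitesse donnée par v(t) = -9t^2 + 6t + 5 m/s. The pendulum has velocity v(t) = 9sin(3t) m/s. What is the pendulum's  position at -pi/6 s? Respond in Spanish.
Para resolver esto, necesitamos tomar 1 integral de nuestra ecuación de la velocidad v(t) = 9·sin(3·t). La antiderivada de la velocidad es la posición. Usando x(0) = -3, obtenemos x(t) = -3·cos(3·t). Usando x(t) = -3·cos(3·t) y sustituyendo t = -pi/6, encontramos x = 0.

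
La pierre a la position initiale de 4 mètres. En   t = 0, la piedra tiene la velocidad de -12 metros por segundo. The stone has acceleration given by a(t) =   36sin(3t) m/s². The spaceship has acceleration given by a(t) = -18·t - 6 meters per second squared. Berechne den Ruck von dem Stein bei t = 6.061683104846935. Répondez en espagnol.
Para resolver esto, necesitamos tomar 1 derivada de nuestra ecuación de la aceleración a(t) = 36·sin(3·t). Derivando la aceleración, obtenemos la sacudida: j(t) = 108·cos(3·t). Tenemos la sacudida j(t) = 108·cos(3·t). Sustituyendo t = 6.061683104846935: j(6.061683104846935) = 85.0198833351165.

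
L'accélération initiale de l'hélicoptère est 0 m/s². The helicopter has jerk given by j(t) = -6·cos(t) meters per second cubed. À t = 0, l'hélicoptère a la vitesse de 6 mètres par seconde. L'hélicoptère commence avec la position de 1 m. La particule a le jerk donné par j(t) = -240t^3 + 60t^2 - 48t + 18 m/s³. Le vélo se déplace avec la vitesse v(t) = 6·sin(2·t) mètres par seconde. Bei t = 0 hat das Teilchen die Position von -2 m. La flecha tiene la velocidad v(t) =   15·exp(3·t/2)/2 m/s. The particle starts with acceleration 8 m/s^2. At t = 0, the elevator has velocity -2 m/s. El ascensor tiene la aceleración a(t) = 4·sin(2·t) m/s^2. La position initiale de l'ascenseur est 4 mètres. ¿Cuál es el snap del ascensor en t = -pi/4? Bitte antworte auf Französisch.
Nous devons dériver notre équation de l'accélération a(t) = 4·sin(2·t) 2 fois. En prenant d/dt de a(t), nous trouvons j(t) = 8·cos(2·t). En dérivant le jerk, nous obtenons le snap: s(t) = -16·sin(2·t). En utilisant s(t) = -16·sin(2·t) et en substituant t = -pi/4, nous trouvons s = 16.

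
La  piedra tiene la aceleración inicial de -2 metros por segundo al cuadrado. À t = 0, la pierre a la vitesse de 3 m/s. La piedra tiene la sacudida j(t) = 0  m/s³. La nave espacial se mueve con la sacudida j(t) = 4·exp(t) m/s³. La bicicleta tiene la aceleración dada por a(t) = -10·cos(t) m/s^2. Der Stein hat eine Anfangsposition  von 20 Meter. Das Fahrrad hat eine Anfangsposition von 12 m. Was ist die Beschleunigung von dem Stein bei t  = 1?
Wir müssen unsere Gleichung für den Ruck j(t) = 0 1-mal integrieren. Durch Integration von dem Ruck und Verwendung der Anfangsbedingung a(0) = -2, erhalten wir a(t) = -2. Wir haben die Beschleunigung a(t) = -2. Durch Einsetzen von t = 1: a(1) = -2.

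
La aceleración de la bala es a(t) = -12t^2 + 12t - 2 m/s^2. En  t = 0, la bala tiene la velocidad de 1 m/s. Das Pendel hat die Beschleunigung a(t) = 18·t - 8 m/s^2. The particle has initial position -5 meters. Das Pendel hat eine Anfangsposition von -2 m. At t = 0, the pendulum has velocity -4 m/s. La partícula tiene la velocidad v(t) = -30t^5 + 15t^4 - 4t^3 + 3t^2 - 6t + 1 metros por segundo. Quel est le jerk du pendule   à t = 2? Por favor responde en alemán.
Wir müssen unsere Gleichung für die Beschleunigung a(t) = 18·t - 8 1-mal ableiten. Durch Ableiten von der Beschleunigung erhalten wir den Ruck: j(t) = 18. Wir haben den Ruck j(t) = 18. Durch Einsetzen von t = 2: j(2) = 18.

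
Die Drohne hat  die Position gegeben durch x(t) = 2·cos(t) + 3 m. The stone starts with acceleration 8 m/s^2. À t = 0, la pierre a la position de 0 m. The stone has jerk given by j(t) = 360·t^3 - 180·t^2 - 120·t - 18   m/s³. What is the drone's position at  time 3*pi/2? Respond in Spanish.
Usando x(t) = 2·cos(t) + 3 y sustituyendo t = 3*pi/2, encontramos x = 3.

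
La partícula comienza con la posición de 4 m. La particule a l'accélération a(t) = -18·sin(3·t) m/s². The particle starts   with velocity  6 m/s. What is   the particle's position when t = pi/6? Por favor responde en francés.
Nous devons intégrer notre équation de l'accélération a(t) = -18·sin(3·t) 2 fois. En prenant ∫a(t)dt et en appliquant v(0) = 6, nous trouvons v(t) = 6·cos(3·t). En intégrant la vitesse et en utilisant la condition initiale x(0) = 4, nous obtenons x(t) = 2·sin(3·t) + 4. De l'équation de la position x(t) = 2·sin(3·t) + 4, nous substituons t = pi/6 pour obtenir x = 6.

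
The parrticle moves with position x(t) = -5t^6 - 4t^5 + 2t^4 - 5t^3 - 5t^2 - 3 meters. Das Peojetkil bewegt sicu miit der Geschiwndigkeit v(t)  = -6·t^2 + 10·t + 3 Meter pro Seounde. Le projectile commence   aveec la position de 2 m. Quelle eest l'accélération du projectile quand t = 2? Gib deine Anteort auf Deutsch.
Um dies zu lösen, müssen wir 1 Ableitung unserer Gleichung für die Geschwindigkeit v(t) = -6·t^2 + 10·t + 3 nehmen. Die Ableitung von der Geschwindigkeit ergibt die Beschleunigung: a(t) = 10 - 12·t. Mit a(t) = 10 - 12·t und Einsetzen von t = 2, finden wir a = -14.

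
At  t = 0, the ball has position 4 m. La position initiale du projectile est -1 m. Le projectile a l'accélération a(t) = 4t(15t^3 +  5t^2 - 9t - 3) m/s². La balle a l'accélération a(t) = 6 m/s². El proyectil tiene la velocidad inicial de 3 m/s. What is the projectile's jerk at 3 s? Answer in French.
Nous devons dériver notre équation de l'accélération a(t) = 4·t·(15·t^3 + 5·t^2 - 9·t - 3) 1 fois. En dérivant l'accélération, nous obtenons le jerk: j(t) = 60·t^3 + 20·t^2 + 4·t·(45·t^2 + 10·t - 9) - 36·t - 12. Nous avons le jerk j(t) = 60·t^3 + 20·t^2 + 4·t·(45·t^2 + 10·t - 9) - 36·t - 12. En substituant t = 3: j(3) = 6792.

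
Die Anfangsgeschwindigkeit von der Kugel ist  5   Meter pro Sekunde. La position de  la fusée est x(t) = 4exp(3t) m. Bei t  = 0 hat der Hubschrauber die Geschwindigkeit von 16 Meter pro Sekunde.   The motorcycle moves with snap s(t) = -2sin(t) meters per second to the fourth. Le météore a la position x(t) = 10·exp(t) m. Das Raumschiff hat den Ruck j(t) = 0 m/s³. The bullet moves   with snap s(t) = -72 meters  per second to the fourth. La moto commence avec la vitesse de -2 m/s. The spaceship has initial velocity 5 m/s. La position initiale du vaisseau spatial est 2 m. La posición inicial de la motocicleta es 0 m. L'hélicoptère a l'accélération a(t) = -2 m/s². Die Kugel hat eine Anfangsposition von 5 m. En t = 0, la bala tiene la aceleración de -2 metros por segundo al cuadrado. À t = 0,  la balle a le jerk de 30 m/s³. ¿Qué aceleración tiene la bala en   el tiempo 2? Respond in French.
Nous devons trouver la primitive de notre équation du snap s(t) = -72 2 fois. La primitive du snap est le jerk. En utilisant j(0) = 30, nous obtenons j(t) = 30 - 72·t. En prenant ∫j(t)dt et en appliquant a(0) = -2, nous trouvons a(t) = -36·t^2 + 30·t - 2. En utilisant a(t) = -36·t^2 + 30·t - 2 et en substituant t = 2, nous trouvons a = -86.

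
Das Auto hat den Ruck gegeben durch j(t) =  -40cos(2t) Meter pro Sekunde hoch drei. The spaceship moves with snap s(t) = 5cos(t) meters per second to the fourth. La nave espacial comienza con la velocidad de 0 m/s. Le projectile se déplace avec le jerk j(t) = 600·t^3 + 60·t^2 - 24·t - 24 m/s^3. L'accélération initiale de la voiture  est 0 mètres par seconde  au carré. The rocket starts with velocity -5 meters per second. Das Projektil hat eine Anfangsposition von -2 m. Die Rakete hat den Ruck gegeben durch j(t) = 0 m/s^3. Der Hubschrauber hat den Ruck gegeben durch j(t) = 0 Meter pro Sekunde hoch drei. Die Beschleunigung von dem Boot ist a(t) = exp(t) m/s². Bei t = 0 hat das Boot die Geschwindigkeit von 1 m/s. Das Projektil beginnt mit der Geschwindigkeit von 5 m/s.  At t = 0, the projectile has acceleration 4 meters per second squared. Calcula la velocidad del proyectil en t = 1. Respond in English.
We must find the antiderivative of our jerk equation j(t) = 600·t^3 + 60·t^2 - 24·t - 24 2 times. Finding the integral of j(t) and using a(0) = 4: a(t) = 150·t^4 + 20·t^3 - 12·t^2 - 24·t + 4. Finding the antiderivative of a(t) and using v(0) = 5: v(t) = 30·t^5 + 5·t^4 - 4·t^3 - 12·t^2 + 4·t + 5. From the given velocity equation v(t) = 30·t^5 + 5·t^4 - 4·t^3 - 12·t^2 + 4·t + 5, we substitute t = 1 to get v = 28.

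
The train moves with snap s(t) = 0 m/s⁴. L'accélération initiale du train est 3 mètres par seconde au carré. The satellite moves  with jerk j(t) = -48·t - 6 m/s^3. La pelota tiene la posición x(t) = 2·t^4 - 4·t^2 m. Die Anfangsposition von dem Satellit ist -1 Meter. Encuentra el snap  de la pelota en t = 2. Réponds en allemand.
Wir müssen unsere Gleichung für die Position x(t) = 2·t^4 - 4·t^2 4-mal ableiten. Mit d/dt von x(t) finden wir v(t) = 8·t^3 - 8·t. Mit d/dt von v(t) finden wir a(t) = 24·t^2 - 8. Durch Ableiten von der Beschleunigung erhalten wir den Ruck: j(t) = 48·t. Die Ableitung von dem Ruck ergibt den Snap: s(t) = 48. Aus der Gleichung für den Snap s(t) = 48, setzen wir t = 2 ein und erhalten s = 48.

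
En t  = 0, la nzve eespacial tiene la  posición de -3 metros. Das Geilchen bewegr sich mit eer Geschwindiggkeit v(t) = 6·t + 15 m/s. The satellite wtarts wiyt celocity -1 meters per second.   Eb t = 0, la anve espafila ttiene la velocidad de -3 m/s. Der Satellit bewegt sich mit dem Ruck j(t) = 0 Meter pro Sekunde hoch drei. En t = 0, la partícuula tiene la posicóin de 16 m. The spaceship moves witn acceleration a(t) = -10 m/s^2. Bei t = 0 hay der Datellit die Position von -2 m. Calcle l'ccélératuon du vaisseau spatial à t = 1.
En utilisant a(t) = -10 et en substituant t = 1, nous trouvons a = -10.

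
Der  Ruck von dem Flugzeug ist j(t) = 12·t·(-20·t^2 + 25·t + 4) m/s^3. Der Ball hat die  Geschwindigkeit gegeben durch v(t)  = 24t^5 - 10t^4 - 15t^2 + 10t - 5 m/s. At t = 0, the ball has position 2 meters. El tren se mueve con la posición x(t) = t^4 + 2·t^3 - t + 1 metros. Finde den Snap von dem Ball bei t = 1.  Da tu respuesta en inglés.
We must differentiate our velocity equation v(t) = 24·t^5 - 10·t^4 - 15·t^2 + 10·t - 5 3 times. The derivative of velocity gives acceleration: a(t) = 120·t^4 - 40·t^3 - 30·t + 10. Differentiating acceleration, we get jerk: j(t) = 480·t^3 - 120·t^2 - 30. Taking d/dt of j(t), we find s(t) = 1440·t^2 - 240·t. Using s(t) = 1440·t^2 - 240·t and substituting t = 1, we find s = 1200.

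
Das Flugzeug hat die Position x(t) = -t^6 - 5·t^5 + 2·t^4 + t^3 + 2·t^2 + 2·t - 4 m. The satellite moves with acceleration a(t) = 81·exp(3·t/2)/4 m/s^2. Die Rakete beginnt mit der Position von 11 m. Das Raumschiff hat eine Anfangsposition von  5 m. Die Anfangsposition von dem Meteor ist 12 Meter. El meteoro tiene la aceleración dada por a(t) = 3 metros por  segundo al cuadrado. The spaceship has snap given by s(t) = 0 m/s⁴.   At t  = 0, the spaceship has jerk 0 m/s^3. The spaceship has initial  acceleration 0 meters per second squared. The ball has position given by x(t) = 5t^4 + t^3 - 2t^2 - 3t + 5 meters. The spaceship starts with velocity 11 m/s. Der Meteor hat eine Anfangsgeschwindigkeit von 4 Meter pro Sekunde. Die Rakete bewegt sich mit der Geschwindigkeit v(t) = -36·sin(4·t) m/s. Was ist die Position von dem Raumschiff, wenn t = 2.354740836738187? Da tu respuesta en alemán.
Wir müssen unsere Gleichung für den Snap s(t) = 0 4-mal integrieren. Das Integral von dem Snap, mit j(0) = 0, ergibt den Ruck: j(t) = 0. Mit ∫j(t)dt und Anwendung von a(0) = 0, finden wir a(t) = 0. Mit ∫a(t)dt und Anwendung von v(0) = 11, finden wir v(t) = 11. Das Integral von der Geschwindigkeit, mit x(0) = 5, ergibt die Position: x(t) = 11·t + 5. Aus der Gleichung für die Position x(t) = 11·t + 5, setzen wir t = 2.354740836738187 ein und erhalten x = 30.9021492041201.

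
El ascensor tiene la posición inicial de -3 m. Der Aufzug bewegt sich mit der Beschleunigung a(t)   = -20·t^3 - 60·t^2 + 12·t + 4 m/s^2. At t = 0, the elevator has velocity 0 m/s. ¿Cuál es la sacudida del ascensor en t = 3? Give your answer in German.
Ausgehend von der Beschleunigung a(t) = -20·t^3 - 60·t^2 + 12·t + 4, nehmen wir 1 Ableitung. Mit d/dt von a(t) finden wir j(t) = -60·t^2 - 120·t + 12. Aus der Gleichung für den Ruck j(t) = -60·t^2 - 120·t + 12, setzen wir t = 3 ein und erhalten j = -888.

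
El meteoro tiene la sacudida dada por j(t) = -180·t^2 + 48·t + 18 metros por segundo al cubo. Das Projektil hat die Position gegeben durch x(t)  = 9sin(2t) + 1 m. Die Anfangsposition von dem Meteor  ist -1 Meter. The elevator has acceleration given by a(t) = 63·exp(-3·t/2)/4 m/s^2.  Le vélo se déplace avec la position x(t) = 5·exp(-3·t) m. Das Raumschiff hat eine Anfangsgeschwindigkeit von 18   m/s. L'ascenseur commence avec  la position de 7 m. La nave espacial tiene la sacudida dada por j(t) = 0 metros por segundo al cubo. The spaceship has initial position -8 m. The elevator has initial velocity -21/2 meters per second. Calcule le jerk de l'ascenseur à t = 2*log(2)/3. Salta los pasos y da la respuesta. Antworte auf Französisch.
La réponse est -189/16.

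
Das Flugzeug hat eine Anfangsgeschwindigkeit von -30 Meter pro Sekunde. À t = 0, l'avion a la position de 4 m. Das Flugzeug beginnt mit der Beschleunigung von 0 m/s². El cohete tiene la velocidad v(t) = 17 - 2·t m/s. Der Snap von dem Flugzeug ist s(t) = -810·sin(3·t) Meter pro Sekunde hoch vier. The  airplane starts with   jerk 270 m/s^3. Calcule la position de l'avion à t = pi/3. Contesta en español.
Partiendo del snap s(t) = -810·sin(3·t), tomamos 4 antiderivadas. La antiderivada del snap, con j(0) = 270, da la sacudida: j(t) = 270·cos(3·t). Integrando la sacudida y usando la condición inicial a(0) = 0, obtenemos a(t) = 90·sin(3·t). Tomando ∫a(t)dt y aplicando v(0) = -30, encontramos v(t) = -30·cos(3·t). Integrando la velocidad y usando la condición inicial x(0) = 4, obtenemos x(t) = 4 - 10·sin(3·t). De la ecuación de la posición x(t) = 4 - 10·sin(3·t), sustituimos t = pi/3 para obtener x = 4.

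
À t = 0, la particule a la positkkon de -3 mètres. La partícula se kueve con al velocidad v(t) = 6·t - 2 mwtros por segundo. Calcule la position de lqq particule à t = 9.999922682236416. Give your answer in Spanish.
Para resolver esto, necesitamos tomar 1 antiderivada de nuestra ecuación de la velocidad v(t) = 6·t - 2. La integral de la velocidad, con x(0) = -3, da la posición: x(t) = 3·t^2 - 2·t - 3. De la ecuación de la posición x(t) = 3·t^2 - 2·t - 3, sustituimos t = 9.999922682236416 para obtener x = 276.995515587646.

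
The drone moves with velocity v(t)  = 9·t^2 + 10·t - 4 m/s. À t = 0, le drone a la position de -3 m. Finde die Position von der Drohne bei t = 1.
Wir müssen das Integral unserer Gleichung für die Geschwindigkeit v(t) = 9·t^2 + 10·t - 4 1-mal finden. Das Integral von der Geschwindigkeit ist die Position. Mit x(0) = -3 erhalten wir x(t) = 3·t^3 + 5·t^2 - 4·t - 3. Mit x(t) = 3·t^3 + 5·t^2 - 4·t - 3 und Einsetzen von t = 1, finden wir x = 1.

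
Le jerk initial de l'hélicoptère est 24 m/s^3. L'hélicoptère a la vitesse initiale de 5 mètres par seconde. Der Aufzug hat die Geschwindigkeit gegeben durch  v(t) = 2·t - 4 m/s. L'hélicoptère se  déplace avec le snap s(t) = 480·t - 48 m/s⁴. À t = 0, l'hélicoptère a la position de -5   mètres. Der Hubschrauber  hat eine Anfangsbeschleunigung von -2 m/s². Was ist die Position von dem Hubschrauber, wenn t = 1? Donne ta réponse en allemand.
Um dies zu lösen, müssen wir 4 Stammfunktionen unserer Gleichung für den Snap s(t) = 480·t - 48 finden. Die Stammfunktion von dem Snap ist der Ruck. Mit j(0) = 24 erhalten wir j(t) = 240·t^2 - 48·t + 24. Durch Integration von dem Ruck und Verwendung der Anfangsbedingung a(0) = -2, erhalten wir a(t) = 80·t^3 - 24·t^2 + 24·t - 2. Mit ∫a(t)dt und Anwendung von v(0) = 5, finden wir v(t) = 20·t^4 - 8·t^3 + 12·t^2 - 2·t + 5. Durch Integration von der Geschwindigkeit und Verwendung der Anfangsbedingung x(0) = -5, erhalten wir x(t) = 4·t^5 - 2·t^4 + 4·t^3 - t^2 + 5·t - 5. Wir haben die Position x(t) = 4·t^5 - 2·t^4 + 4·t^3 - t^2 + 5·t - 5. Durch Einsetzen von t = 1: x(1) = 5.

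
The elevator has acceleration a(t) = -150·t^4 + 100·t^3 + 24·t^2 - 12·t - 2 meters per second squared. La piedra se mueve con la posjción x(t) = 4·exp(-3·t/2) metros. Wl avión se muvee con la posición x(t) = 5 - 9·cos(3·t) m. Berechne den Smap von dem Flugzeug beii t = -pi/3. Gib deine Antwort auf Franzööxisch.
Pour résoudre ceci, nous devons prendre 4 dérivées de notre équation de la position x(t) = 5 - 9·cos(3·t). En prenant d/dt de x(t), nous trouvons v(t) = 27·sin(3·t). La dérivée de la vitesse donne l'accélération: a(t) = 81·cos(3·t). La dérivée de l'accélération donne le jerk: j(t) = -243·sin(3·t). En prenant d/dt de j(t), nous trouvons s(t) = -729·cos(3·t). De l'équation du snap s(t) = -729·cos(3·t), nous substituons t = -pi/3 pour obtenir s = 729.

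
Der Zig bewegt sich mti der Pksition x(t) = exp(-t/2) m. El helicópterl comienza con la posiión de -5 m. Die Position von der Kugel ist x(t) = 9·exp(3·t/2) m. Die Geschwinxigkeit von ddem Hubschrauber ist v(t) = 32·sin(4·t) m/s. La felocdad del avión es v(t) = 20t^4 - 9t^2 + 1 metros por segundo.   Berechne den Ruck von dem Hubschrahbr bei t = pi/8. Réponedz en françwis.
Nous devons dériver notre équation de la vitesse v(t) = 32·sin(4·t) 2 fois. La dérivée de la vitesse donne l'accélération: a(t) = 128·cos(4·t). La dérivée de l'accélération donne le jerk: j(t) = -512·sin(4·t). Nous avons le jerk j(t) = -512·sin(4·t). En substituant t = pi/8: j(pi/8) = -512.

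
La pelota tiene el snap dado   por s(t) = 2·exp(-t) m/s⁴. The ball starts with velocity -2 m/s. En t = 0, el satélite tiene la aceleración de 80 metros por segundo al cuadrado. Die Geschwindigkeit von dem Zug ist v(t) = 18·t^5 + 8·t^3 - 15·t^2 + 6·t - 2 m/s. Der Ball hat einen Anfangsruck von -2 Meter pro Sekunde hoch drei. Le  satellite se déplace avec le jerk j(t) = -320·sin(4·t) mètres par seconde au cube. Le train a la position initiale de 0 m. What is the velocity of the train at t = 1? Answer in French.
En utilisant v(t) = 18·t^5 + 8·t^3 - 15·t^2 + 6·t - 2 et en substituant t = 1, nous trouvons v = 15.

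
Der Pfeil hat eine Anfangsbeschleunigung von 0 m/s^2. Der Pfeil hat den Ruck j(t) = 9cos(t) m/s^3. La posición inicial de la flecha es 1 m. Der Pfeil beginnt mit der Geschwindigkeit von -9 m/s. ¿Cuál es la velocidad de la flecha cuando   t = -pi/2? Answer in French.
Nous devons intégrer notre équation du jerk j(t) = 9·cos(t) 2 fois. L'intégrale du jerk est l'accélération. En utilisant a(0) = 0, nous obtenons a(t) = 9·sin(t). L'intégrale de l'accélération est la vitesse. En utilisant v(0) = -9, nous obtenons v(t) = -9·cos(t). En utilisant v(t) = -9·cos(t) et en substituant t = -pi/2, nous trouvons v = 0.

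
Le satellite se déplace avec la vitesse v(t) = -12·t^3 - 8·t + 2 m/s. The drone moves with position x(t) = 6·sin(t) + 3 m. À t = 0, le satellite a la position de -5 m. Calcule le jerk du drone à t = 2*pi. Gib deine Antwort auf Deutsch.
Ausgehend von der Position x(t) = 6·sin(t) + 3, nehmen wir 3 Ableitungen. Mit d/dt von x(t) finden wir v(t) = 6·cos(t). Mit d/dt von v(t) finden wir a(t) = -6·sin(t). Durch Ableiten von der Beschleunigung erhalten wir den Ruck: j(t) = -6·cos(t). Mit j(t) = -6·cos(t) und Einsetzen von t = 2*pi, finden wir j = -6.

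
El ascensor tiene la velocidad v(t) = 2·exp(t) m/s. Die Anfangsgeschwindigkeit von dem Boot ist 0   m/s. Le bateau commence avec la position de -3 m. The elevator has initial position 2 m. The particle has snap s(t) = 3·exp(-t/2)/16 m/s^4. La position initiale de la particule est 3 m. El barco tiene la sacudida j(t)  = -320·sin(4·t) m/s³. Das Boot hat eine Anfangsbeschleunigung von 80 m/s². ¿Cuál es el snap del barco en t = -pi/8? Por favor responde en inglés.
Starting from jerk j(t) = -320·sin(4·t), we take 1 derivative. Differentiating jerk, we get snap: s(t) = -1280·cos(4·t). From the given snap equation s(t) = -1280·cos(4·t), we substitute t = -pi/8 to get s = 0.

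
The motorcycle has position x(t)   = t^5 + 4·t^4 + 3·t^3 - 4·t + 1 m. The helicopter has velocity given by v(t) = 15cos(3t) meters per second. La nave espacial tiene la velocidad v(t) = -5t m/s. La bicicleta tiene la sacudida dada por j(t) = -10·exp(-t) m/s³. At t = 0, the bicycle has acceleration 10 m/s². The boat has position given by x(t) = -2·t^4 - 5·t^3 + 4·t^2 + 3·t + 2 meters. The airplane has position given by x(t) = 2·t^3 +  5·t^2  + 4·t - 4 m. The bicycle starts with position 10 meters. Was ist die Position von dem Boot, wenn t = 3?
Mit x(t) = -2·t^4 - 5·t^3 + 4·t^2 + 3·t + 2 und Einsetzen von t = 3, finden wir x = -250.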